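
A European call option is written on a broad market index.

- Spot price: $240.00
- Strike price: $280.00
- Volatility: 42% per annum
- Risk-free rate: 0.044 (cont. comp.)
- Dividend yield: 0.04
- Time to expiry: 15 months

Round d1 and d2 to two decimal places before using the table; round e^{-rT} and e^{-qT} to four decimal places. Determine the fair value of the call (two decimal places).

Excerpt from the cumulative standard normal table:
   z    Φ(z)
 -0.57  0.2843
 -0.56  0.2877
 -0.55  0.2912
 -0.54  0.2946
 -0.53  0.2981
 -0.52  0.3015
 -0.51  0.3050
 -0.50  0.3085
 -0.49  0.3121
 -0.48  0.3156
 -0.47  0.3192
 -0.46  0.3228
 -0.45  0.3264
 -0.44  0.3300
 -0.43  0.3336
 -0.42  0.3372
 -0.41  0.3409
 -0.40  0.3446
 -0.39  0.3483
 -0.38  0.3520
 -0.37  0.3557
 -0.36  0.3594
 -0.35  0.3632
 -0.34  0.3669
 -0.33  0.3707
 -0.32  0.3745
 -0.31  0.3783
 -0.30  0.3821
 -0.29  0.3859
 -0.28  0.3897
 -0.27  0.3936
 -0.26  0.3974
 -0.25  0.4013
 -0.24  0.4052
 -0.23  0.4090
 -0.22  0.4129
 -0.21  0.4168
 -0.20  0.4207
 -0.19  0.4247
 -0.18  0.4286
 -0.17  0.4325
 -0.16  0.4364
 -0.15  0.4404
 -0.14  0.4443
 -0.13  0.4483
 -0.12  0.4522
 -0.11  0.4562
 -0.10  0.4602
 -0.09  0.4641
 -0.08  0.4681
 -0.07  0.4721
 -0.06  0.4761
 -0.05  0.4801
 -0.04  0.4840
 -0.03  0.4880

$29.69

σ√T = 0.42·√1.25 = 0.4696
d₁ = [ln(240/280) + (0.044 − 0.04 + ½·0.42²)·1.25] / (σ√T) = (-0.1542 + 0.1152) / 0.4696 = -0.0828 which rounds to -0.08
d₂ = -0.0828 − 0.4696 = -0.5524 which rounds to -0.55
exp(−qT) = exp(−0.04·1.25) = 0.9512;  exp(−rT) = exp(−0.044·1.25) = 0.9465
C = 240·0.9512·N(-0.08) − 280·0.9465·N(-0.55) = 240·0.9512·0.4681 − 280·0.9465·0.2912 = 106.8616 − 77.1738 = 29.6878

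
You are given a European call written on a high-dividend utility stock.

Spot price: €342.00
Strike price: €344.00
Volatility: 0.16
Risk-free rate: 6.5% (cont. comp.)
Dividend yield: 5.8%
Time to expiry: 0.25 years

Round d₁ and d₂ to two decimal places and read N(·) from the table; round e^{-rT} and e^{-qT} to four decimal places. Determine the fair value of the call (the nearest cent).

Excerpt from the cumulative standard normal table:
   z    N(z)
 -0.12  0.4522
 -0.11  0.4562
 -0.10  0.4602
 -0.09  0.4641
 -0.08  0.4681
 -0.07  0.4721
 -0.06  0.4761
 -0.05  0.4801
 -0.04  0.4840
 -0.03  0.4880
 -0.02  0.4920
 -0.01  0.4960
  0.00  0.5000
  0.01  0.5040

€10.11

σ√T = 0.16 × 0.5000 = 0.0800
ln(S/K) + (r − q + σ²/2)T = ln(342/344) + (0.065 − 0.058 + 0.16²/2)·0.25 = -0.0058 + 0.0049 = -0.0009
d₁ = -0.0009 / 0.0800 = -0.0110 ≈ -0.01
d₂ = d₁ − σ√T = -0.0110 − 0.0800 = -0.0910 ≈ -0.09
e^(−qT) = e^(−0.058·0.25) = 0.9856;  e^(−rT) = e^(−0.065·0.25) = 0.9839
C = 342·0.9856·N(-0.01) − 344·0.9839·N(-0.09) = 342·0.9856·0.4960 − 344·0.9839·0.4641 = 167.1893 − 157.0800 = 10.1093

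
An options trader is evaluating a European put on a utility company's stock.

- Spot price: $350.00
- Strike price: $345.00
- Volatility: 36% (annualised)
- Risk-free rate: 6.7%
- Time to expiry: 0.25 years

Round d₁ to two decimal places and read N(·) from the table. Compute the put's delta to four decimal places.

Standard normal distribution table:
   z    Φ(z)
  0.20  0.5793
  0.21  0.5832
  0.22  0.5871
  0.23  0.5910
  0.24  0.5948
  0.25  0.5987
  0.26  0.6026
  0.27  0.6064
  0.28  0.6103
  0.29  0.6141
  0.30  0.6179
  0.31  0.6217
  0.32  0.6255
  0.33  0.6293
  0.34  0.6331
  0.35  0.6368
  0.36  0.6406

-0.3974

σ√T = 0.36 × 0.5000 = 0.1800
ln(S/K) + (r + σ²/2)T = ln(350/345) + (0.067 + 0.36²/2)·0.25 = 0.0144 + 0.0330 = 0.0473
d₁ = 0.0473 / 0.1800 = 0.2630 which rounds to 0.26
N(d₁) = N(0.26) = 0.6026
Δ_put = N(d₁) − 1 = 0.6026 − 1 = -0.3974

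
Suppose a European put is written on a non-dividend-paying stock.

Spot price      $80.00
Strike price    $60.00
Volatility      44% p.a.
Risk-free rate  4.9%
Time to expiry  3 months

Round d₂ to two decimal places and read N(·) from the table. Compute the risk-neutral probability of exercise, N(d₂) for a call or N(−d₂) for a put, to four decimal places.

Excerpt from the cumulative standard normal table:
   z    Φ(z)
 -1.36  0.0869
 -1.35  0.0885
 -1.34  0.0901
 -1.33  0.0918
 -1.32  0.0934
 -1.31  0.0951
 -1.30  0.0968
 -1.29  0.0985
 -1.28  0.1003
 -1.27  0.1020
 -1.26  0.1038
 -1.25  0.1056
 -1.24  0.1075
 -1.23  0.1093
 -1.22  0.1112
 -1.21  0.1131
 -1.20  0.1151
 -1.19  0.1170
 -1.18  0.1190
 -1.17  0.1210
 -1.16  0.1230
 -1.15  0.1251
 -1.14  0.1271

σ√T = 0.44·√0.25 = 0.2200
d₁ = [ln(80/60) + (0.049 + ½·0.44²)·0.25] / (σ√T) = (0.2877 + 0.0364) / 0.2200 = 1.4733 → 1.47
d₂ = 1.4733 − 0.2200 = 1.2533 → 1.25
Pr(exercise) under Q = N(−d₂) = N(-1.25) = 0.1056

0.1056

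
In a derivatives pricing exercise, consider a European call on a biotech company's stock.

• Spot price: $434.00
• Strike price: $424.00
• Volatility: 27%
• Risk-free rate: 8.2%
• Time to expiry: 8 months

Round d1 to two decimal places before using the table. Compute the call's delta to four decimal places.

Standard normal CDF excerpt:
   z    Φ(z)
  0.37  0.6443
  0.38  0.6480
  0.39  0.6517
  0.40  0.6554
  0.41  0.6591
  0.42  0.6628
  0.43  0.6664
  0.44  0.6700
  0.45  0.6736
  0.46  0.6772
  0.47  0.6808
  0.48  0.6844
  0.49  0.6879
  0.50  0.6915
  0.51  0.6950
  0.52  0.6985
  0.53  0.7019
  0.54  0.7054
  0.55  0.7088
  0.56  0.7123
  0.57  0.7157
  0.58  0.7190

σ√T = 0.27·√0.6667 = 0.2205
d₁ = [ln(434/424) + (0.082 + 0.27²/2)·0.6667] / 0.2205 = [0.0233 + 0.0790] / 0.2205 = 0.4639 ≈ 0.46
N(d₁) = N(0.46) = 0.6772
Δ_call = N(d₁) = 0.6772

0.6772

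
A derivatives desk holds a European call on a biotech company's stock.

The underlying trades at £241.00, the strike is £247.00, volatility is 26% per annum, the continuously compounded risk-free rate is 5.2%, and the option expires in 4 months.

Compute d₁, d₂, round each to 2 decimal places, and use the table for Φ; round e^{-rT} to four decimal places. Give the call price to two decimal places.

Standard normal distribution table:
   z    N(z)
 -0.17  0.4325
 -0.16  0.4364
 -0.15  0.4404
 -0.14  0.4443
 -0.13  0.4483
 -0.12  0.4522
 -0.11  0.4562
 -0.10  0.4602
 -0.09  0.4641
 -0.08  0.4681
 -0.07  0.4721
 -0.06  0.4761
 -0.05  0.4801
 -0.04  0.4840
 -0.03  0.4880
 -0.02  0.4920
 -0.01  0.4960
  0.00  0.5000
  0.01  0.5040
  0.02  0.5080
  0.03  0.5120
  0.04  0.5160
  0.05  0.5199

T = 0.3333;  σ√T = 0.1501
ln(S/K) + (r + σ²/2)T = ln(241/247) + (0.052 + 0.26²/2)·0.3333 = -0.0246 + 0.0286 = 0.0040
d₁ = 0.0040 / 0.1501 = 0.0267 which rounds to 0.03
d₂ = d₁ − σ√T = 0.0267 − 0.1501 = -0.1234 which rounds to -0.12
exp(−rT) = exp(−0.052·0.3333) = 0.9828
N(d₁) = N(0.03) = 0.5120;  N(d₂) = N(-0.12) = 0.4522
C = 241·0.5120 − 247·0.9828·0.4522 = 123.3920 − 109.7723 = 13.6197

£13.62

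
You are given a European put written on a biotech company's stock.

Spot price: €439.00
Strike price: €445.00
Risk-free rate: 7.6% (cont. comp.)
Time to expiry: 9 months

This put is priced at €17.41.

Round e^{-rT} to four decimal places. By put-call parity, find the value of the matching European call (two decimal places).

€36.06

e^(−rT) = e^(−0.076·0.75) = 0.9446
Put-call parity: C − P = S − K·e^(−rT) = 439 − 445·0.9446 = 439 − 420.3470 = 18.6530
C = P + (C − P) = 17.41 + (18.6530) = 36.0630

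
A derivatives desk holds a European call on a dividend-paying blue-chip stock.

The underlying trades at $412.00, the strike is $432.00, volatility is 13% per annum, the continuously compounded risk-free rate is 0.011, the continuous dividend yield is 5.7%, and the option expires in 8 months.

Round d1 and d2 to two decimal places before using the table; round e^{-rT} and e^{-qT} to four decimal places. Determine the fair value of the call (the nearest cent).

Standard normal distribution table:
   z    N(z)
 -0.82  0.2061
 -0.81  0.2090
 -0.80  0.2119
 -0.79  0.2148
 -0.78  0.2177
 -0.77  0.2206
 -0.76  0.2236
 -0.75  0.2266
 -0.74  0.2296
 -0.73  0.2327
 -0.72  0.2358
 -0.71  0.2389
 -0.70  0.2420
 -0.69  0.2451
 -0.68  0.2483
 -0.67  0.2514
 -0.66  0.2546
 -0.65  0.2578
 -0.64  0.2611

σ√T = 0.13 × 0.8165 = 0.1061
d₁ = [ln(412/432) + (0.011 − 0.057 + 0.13²/2)·0.6667] / 0.1061 = [-0.0474 − 0.0250] / 0.1061 = -0.6824 ≈ -0.68
d₂ = d₁ − σ√T = -0.6824 − 0.1061 = -0.7886 ≈ -0.79
e^(−qT) = e^(−0.057·0.6667) = 0.9627;  e^(−rT) = e^(−0.011·0.6667) = 0.9927
C = 412·0.9627·N(-0.68) − 432·0.9927·N(-0.79) = 412·0.9627·0.2483 − 432·0.9927·0.2148 = 98.4838 − 92.1162 = 6.3676

$6.37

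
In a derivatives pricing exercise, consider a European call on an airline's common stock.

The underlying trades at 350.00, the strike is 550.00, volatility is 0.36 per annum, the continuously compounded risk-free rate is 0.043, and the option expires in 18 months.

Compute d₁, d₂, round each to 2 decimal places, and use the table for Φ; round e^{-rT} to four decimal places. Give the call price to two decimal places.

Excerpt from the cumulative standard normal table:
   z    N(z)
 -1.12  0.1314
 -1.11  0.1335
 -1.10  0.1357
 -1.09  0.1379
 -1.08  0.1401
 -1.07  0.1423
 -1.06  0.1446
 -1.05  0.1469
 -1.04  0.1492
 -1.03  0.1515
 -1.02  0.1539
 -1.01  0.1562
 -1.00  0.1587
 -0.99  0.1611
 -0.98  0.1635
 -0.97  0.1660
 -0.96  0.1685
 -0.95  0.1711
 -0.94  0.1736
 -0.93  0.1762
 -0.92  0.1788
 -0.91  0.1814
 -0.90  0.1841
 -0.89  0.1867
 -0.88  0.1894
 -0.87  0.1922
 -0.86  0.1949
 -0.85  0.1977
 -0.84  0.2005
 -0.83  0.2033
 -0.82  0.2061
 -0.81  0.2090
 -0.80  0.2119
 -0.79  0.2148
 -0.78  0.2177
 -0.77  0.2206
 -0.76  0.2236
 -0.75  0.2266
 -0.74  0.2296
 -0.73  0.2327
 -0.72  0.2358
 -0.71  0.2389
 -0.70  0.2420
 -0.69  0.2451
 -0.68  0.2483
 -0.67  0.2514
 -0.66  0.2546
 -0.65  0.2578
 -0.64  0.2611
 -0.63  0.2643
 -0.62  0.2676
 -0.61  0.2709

T = 1.5;  σ√T = 0.4409
d₁ = [ln(350/550) + (0.043 + 0.36²/2)·1.5] / 0.4409 = [-0.4520 + 0.1617] / 0.4409 = -0.6584 ⇒ -0.66
d₂ = d₁ − σ√T = -0.6584 − 0.4409 = -1.0993 ⇒ -1.10
e^(−rT) = e^(−0.043·1.5) = 0.9375
N(d₁) = N(-0.66) = 0.2546;  N(d₂) = N(-1.10) = 0.1357
C = 350·0.2546 − 550·0.9375·0.1357 = 89.1100 − 69.9703 = 19.1397

19.14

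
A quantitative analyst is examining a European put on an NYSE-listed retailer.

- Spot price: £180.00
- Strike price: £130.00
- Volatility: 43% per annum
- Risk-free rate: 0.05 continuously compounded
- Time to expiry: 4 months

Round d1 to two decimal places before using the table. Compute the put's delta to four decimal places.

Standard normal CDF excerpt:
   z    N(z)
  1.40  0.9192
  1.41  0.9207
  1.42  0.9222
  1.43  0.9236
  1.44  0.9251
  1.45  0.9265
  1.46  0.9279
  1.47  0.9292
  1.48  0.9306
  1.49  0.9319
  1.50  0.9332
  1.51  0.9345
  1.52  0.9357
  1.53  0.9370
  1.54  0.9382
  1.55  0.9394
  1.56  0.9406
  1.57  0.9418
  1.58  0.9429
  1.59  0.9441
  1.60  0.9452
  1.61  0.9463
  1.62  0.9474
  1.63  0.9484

-0.0668

σ√T = 0.43·√0.3333 = 0.2483
d₁ = [ln(180/130) + (0.05 + ½·0.43²)·0.3333] / (σ√T) = (0.3254 + 0.0475) / 0.2483 = 1.5021 which rounds to 1.50
N(d₁) = N(1.50) = 0.9332
Δ_put = N(d₁) − 1 = 0.9332 − 1 = -0.0668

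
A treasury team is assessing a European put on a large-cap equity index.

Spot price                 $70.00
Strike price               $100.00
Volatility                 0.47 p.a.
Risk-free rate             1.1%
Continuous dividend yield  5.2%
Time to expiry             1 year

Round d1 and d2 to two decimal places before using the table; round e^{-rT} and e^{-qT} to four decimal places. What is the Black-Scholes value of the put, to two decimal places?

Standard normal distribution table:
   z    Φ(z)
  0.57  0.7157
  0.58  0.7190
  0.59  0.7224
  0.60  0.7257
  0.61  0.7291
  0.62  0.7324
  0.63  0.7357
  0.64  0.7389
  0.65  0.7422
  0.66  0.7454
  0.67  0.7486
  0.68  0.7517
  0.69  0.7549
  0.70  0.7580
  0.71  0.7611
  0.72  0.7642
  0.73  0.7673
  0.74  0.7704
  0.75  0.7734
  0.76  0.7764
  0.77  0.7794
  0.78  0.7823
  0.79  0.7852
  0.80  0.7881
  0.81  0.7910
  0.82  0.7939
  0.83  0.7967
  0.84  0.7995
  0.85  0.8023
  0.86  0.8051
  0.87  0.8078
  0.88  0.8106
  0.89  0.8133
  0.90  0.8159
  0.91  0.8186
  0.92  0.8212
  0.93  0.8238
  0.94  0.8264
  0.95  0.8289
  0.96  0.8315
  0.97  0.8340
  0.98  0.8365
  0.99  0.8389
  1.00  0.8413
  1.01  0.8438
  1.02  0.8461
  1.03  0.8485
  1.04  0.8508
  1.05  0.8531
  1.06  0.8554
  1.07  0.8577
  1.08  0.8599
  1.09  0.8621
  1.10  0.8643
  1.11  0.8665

$36.60

σ√T = 0.47·√1 = 0.4700
d₁ = [ln(70/100) + (0.011 − 0.052 + 0.47²/2)·1] / 0.4700 = [-0.3567 + 0.0694] / 0.4700 = -0.6111 which rounds to -0.61
d₂ = d₁ − σ√T = -0.6111 − 0.4700 = -1.0811 which rounds to -1.08
exp(−qT) = exp(−0.052·1) = 0.9493;  exp(−rT) = exp(−0.011·1) = 0.9891
N(−d₂) = N(1.08) = 0.8599;  N(−d₁) = N(0.61) = 0.7291
P = 100·0.9891·0.8599 − 70·0.9493·0.7291 = 85.0527 − 48.4494 = 36.6033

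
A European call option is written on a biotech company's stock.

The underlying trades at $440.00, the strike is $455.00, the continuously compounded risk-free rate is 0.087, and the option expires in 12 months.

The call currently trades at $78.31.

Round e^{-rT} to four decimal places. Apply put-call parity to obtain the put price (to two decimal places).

$55.41

e^(−rT) = e^(−0.087·1) = 0.9167
Put-call parity: C − P = S − K·e^(−rT) = 440 − 455·0.9167 = 440 − 417.0985 = 22.9015
P = C − (C − P) = 78.31 − (22.9015) = 55.4085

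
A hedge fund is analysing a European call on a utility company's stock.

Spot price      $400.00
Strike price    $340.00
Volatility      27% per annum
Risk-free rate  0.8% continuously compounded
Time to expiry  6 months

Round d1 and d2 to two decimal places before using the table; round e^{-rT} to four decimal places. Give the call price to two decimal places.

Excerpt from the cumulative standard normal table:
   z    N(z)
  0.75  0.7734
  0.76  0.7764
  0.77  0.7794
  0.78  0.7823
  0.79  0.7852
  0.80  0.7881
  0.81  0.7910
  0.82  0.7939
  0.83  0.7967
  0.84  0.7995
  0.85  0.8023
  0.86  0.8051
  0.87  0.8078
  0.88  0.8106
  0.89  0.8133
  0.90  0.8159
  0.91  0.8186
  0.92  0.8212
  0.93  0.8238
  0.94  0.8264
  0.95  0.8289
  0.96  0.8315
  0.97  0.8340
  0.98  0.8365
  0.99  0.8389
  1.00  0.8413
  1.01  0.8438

T = 0.5;  σ√T = 0.1909
d₁ = [ln(400/340) + (0.008 + ½·0.27²)·0.5] / (σ√T) = (0.1625 + 0.0222) / 0.1909 = 0.9677 which rounds to 0.97
d₂ = 0.9677 − 0.1909 = 0.7767 which rounds to 0.78
exp(−rT) = exp(−0.008·0.5) = 0.9960
N(d₁) = N(0.97) = 0.8340;  N(d₂) = N(0.78) = 0.7823
C = 400·0.8340 − 340·0.9960·0.7823 = 333.6000 − 264.9181 = 68.6819

$68.68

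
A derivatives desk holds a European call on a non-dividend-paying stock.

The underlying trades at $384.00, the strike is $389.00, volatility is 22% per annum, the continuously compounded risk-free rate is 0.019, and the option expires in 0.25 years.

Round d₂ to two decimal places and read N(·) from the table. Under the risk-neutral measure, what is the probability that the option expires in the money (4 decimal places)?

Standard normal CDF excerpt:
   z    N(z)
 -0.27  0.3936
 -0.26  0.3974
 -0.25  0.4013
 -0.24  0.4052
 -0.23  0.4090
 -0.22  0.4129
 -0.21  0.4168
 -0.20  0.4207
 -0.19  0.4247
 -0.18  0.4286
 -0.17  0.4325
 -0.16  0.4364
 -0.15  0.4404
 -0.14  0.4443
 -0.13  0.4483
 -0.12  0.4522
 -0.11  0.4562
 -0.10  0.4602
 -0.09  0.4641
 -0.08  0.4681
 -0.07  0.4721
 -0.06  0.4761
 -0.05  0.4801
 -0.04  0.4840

T = 0.25;  σ√T = 0.1100
d₁ = [ln(384/389) + (0.019 + 0.22²/2)·0.25] / 0.1100 = [-0.0129 + 0.0108] / 0.1100 = -0.0194 → -0.02
d₂ = d₁ − σ√T = -0.0194 − 0.1100 = -0.1294 → -0.13
Pr(exercise) under Q = N(d₂) = 0.4483

0.4483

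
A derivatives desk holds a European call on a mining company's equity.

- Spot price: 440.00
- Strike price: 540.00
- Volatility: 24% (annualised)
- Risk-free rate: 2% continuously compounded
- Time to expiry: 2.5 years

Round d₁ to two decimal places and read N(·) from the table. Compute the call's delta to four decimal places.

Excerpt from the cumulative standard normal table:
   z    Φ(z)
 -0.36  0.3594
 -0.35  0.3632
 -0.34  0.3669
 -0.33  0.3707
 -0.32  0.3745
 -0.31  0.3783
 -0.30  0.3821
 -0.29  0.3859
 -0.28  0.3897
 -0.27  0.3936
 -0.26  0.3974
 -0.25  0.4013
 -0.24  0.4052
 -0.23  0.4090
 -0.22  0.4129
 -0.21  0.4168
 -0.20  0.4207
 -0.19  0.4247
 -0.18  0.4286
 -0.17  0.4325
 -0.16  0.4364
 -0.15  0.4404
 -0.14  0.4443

T = 2.5;  σ√T = 0.3795
ln(S/K) + (r + σ²/2)T = ln(440/540) + (0.02 + 0.24²/2)·2.5 = -0.2048 + 0.1220 = -0.0828
d₁ = -0.0828 / 0.3795 = -0.2182 → -0.22
N(d₁) = N(-0.22) = 0.4129
Δ_call = N(d₁) = 0.4129

0.4129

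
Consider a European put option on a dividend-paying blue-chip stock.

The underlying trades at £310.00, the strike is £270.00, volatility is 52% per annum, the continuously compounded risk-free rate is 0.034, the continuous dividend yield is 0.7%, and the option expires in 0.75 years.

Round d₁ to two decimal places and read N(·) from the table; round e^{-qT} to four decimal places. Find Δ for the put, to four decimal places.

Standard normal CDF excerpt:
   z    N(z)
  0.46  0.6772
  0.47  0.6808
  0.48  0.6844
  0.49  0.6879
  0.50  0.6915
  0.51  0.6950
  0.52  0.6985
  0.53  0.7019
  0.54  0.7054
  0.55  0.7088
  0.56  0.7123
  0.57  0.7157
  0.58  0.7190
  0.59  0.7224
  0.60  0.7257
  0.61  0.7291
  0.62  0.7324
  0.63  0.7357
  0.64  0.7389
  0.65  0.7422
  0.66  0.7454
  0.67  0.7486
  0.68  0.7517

-0.2795

σ√T = 0.52·√0.75 = 0.4503
ln(S/K) + (r − q + σ²/2)T = ln(310/270) + (0.034 − 0.007 + 0.52²/2)·0.75 = 0.1382 + 0.1217 = 0.2598
d₁ = 0.2598 / 0.4503 = 0.5769 → 0.58
N(d₁) = N(0.58) = 0.7190
Δ_put = e^(−qT)·(N(d₁) − 1) = 0.9948·(0.7190 − 1) = -0.2795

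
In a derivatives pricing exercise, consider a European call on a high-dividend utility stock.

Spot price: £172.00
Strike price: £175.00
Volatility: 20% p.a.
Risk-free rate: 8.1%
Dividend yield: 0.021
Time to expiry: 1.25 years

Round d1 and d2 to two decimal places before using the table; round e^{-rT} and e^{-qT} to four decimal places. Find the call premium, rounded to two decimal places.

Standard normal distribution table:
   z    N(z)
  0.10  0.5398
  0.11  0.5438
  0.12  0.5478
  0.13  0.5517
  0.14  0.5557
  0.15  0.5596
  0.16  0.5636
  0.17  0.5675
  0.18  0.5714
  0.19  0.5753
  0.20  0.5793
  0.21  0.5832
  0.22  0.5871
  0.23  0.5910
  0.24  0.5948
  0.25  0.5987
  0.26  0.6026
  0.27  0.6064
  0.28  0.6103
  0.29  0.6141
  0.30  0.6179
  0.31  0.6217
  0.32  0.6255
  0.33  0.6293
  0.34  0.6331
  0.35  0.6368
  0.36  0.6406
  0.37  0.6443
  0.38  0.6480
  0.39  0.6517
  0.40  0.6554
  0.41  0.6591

£19.45

σ√T = 0.2 × 1.1180 = 0.2236
ln(S/K) + (r − q + σ²/2)T = ln(172/175) + (0.081 − 0.021 + 0.2²/2)·1.25 = -0.0173 + 0.1000 = 0.0827
d₁ = 0.0827 / 0.2236 = 0.3699 ⇒ 0.37
d₂ = d₁ − σ√T = 0.3699 − 0.2236 = 0.1463 ⇒ 0.15
e^(−qT) = e^(−0.021·1.25) = 0.9741;  e^(−rT) = e^(−0.081·1.25) = 0.9037
C = 172·0.9741·N(0.37) − 175·0.9037·N(0.15) = 172·0.9741·0.6443 − 175·0.9037·0.5596 = 107.9494 − 88.4993 = 19.4500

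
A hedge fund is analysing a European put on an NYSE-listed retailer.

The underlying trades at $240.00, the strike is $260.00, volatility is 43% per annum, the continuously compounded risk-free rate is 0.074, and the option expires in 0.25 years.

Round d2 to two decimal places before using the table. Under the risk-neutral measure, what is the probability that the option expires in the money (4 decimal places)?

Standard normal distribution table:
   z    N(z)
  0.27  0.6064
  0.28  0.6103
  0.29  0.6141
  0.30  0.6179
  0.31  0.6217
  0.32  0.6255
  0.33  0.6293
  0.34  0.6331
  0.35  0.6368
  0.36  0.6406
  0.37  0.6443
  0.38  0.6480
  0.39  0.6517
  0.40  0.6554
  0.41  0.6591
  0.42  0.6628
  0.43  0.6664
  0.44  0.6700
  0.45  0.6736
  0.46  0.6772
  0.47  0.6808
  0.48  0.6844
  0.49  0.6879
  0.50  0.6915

0.6517

σ√T = 0.43 × 0.5000 = 0.2150
d₁ = [ln(240/260) + (0.074 + ½·0.43²)·0.25] / (σ√T) = (-0.0800 + 0.0416) / 0.2150 = -0.1787 ⇒ -0.18
d₂ = -0.1787 − 0.2150 = -0.3937 ⇒ -0.39
Risk-neutral Pr[S_T < K] = N(−d₂) = N(0.39) = 0.6517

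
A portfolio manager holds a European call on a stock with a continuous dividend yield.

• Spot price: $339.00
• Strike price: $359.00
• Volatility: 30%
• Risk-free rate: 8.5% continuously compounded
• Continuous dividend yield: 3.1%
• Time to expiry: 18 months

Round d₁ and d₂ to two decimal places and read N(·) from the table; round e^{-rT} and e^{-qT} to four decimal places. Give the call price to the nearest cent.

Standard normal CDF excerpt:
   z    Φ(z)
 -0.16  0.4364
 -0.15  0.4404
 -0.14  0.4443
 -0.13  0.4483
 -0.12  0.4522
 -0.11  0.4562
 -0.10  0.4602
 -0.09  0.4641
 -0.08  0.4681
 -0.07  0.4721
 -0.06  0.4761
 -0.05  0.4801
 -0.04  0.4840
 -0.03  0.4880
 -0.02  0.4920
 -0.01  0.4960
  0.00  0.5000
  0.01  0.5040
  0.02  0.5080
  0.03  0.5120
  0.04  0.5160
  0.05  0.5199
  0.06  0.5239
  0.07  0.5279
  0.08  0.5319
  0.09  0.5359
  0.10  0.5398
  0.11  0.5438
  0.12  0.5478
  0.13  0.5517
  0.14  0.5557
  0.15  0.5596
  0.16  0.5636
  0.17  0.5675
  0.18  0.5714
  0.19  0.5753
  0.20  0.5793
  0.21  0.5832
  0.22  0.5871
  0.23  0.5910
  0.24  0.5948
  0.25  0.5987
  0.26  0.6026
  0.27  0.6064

$50.84

σ√T = 0.3 × 1.2247 = 0.3674
ln(S/K) + (r − q + σ²/2)T = ln(339/359) + (0.085 − 0.031 + 0.3²/2)·1.5 = -0.0573 + 0.1485 = 0.0912
d₁ = 0.0912 / 0.3674 = 0.2482 ⇒ 0.25
d₂ = d₁ − σ√T = 0.2482 − 0.3674 = -0.1193 ⇒ -0.12
exp(−qT) = exp(−0.031·1.5) = 0.9546;  exp(−rT) = exp(−0.085·1.5) = 0.8803
N(d₁) = N(0.25) = 0.5987;  N(d₂) = N(-0.12) = 0.4522
C = 339·0.9546·0.5987 − 359·0.8803·0.4522 = 193.7449 − 142.9077 = 50.8372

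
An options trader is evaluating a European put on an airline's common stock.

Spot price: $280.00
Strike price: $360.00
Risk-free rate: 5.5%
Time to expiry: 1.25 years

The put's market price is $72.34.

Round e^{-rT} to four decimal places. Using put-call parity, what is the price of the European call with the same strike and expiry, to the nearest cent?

$16.24

e^(−rT) = e^(−0.055·1.25) = 0.9336
Put-call parity: C − P = S − K·e^(−rT) = 280 − 360·0.9336 = 280 − 336.0960 = -56.0960
C = P + (C − P) = 72.34 + (-56.0960) = 16.2440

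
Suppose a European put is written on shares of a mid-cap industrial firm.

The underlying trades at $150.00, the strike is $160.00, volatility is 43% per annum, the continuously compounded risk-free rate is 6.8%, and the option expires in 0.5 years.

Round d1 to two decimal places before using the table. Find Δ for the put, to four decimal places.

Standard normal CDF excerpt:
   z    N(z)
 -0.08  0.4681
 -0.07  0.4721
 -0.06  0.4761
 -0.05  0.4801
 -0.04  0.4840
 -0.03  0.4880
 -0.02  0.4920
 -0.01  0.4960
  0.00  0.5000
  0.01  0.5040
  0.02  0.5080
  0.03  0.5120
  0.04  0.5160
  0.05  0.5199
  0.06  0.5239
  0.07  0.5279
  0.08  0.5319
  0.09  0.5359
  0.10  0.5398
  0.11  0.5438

σ√T = 0.43·√0.5 = 0.3041
d₁ = [ln(150/160) + (0.068 + 0.43²/2)·0.5] / 0.3041 = [-0.0645 + 0.0802] / 0.3041 = 0.0516 → 0.05
N(d₁) = N(0.05) = 0.5199
Δ_put = N(d₁) − 1 = 0.5199 − 1 = -0.4801

-0.4801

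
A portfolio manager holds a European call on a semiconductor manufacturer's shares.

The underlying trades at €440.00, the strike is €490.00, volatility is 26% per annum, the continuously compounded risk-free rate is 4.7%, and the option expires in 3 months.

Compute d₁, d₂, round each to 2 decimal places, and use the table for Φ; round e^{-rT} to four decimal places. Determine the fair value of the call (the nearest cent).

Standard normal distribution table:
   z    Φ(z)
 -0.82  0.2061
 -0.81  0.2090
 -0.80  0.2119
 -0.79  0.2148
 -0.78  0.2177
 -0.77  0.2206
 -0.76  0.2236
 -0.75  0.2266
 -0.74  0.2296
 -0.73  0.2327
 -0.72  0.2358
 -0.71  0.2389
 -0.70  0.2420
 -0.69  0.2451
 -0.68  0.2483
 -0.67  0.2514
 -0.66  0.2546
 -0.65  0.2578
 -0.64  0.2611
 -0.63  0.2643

€8.00

σ√T = 0.26 × 0.5000 = 0.1300
d₁ = [ln(440/490) + (0.047 + 0.26²/2)·0.25] / 0.1300 = [-0.1076 + 0.0202] / 0.1300 = -0.6725 ≈ -0.67
d₂ = d₁ − σ√T = -0.6725 − 0.1300 = -0.8025 ≈ -0.80
e^(−rT) = e^(−0.047·0.25) = 0.9883
N(d₁) = N(-0.67) = 0.2514;  N(d₂) = N(-0.80) = 0.2119
C = 440·0.2514 − 490·0.9883·0.2119 = 110.6160 − 102.6162 = 7.9998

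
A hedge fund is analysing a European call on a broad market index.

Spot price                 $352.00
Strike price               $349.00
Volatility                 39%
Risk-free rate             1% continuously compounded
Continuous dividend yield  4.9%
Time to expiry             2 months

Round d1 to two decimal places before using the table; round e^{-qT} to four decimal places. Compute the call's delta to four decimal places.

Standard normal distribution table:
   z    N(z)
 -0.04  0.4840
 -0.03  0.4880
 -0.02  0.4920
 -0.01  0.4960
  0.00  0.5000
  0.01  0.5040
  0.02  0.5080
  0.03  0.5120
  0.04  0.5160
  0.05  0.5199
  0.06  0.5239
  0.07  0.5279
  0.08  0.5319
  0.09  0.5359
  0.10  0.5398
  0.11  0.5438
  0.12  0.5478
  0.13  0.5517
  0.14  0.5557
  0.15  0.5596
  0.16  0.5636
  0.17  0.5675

0.5316

σ√T = 0.39 × 0.4082 = 0.1592
d₁ = [ln(352/349) + (0.01 − 0.049 + ½·0.39²)·0.1667] / (σ√T) = (0.0086 + 0.0062) / 0.1592 = 0.0925 which rounds to 0.09
N(d₁) = N(0.09) = 0.5359
Δ_call = e^(−qT)·N(d₁) = 0.9919·0.5359 = 0.5316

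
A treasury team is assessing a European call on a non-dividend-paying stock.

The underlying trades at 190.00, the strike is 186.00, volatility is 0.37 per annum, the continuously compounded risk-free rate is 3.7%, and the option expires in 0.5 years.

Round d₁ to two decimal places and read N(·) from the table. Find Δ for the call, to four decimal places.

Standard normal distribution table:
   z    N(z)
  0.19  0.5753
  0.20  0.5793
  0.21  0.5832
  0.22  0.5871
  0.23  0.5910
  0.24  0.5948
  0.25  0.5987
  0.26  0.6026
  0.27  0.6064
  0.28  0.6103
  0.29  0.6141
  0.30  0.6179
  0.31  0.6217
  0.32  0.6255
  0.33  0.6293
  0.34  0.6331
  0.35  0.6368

0.6103

σ√T = 0.37 × 0.7071 = 0.2616
d₁ = [ln(190/186) + (0.037 + 0.37²/2)·0.5] / 0.2616 = [0.0213 + 0.0527] / 0.2616 = 0.2829 which rounds to 0.28
N(d₁) = N(0.28) = 0.6103
Δ_call = N(d₁) = 0.6103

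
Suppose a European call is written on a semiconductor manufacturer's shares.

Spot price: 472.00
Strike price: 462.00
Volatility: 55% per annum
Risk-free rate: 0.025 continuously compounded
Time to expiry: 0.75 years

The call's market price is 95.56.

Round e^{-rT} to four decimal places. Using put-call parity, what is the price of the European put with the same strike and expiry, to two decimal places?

e^(−rT) = e^(−0.025·0.75) = 0.9814
Put-call parity: C − P = S − K·e^(−rT) = 472 − 462·0.9814 = 472 − 453.4068 = 18.5932
P = C − (C − P) = 95.56 − (18.5932) = 76.9668

76.97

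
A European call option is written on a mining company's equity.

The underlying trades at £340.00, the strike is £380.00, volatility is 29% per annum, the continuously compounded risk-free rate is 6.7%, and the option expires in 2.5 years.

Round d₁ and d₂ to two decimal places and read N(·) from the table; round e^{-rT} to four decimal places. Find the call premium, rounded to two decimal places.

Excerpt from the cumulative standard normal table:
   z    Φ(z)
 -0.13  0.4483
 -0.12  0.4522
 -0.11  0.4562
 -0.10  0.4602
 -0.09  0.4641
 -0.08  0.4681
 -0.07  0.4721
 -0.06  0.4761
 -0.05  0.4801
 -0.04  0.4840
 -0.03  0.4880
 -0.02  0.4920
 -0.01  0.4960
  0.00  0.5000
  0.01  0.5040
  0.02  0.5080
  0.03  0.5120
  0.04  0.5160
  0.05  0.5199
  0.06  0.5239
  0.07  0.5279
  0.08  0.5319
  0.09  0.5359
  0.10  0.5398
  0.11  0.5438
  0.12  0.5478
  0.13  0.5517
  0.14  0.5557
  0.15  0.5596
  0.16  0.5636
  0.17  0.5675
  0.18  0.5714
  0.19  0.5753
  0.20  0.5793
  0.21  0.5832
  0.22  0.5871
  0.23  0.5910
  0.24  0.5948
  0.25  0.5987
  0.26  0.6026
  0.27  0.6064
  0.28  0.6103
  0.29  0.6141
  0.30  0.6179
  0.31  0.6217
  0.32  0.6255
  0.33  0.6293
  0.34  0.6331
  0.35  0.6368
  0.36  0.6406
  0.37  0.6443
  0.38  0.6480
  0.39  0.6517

£69.89

σ√T = 0.29·√2.5 = 0.4585
ln(S/K) + (r + σ²/2)T = ln(340/380) + (0.067 + 0.29²/2)·2.5 = -0.1112 + 0.2726 = 0.1614
d₁ = 0.1614 / 0.4585 = 0.3520 ≈ 0.35
d₂ = d₁ − σ√T = 0.3520 − 0.4585 = -0.1065 ≈ -0.11
e^(−rT) = e^(−0.067·2.5) = 0.8458
N(d₁) = N(0.35) = 0.6368;  N(d₂) = N(-0.11) = 0.4562
C = 340·0.6368 − 380·0.8458·0.4562 = 216.5120 − 146.6245 = 69.8875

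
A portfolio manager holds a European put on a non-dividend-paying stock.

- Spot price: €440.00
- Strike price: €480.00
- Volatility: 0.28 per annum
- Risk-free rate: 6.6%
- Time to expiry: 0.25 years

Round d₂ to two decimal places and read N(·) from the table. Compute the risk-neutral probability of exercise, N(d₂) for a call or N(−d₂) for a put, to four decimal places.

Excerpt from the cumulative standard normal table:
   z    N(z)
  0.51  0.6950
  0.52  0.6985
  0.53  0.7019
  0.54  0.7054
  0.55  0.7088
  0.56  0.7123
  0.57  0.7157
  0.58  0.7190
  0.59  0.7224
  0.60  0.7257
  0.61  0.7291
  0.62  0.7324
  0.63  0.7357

σ√T = 0.28·√0.25 = 0.1400
d₁ = [ln(440/480) + (0.066 + 0.28²/2)·0.25] / 0.1400 = [-0.0870 + 0.0263] / 0.1400 = -0.4337 → -0.43
d₂ = d₁ − σ√T = -0.4337 − 0.1400 = -0.5737 → -0.57
Risk-neutral Pr[S_T < K] = N(−d₂) = N(0.57) = 0.7157

0.7157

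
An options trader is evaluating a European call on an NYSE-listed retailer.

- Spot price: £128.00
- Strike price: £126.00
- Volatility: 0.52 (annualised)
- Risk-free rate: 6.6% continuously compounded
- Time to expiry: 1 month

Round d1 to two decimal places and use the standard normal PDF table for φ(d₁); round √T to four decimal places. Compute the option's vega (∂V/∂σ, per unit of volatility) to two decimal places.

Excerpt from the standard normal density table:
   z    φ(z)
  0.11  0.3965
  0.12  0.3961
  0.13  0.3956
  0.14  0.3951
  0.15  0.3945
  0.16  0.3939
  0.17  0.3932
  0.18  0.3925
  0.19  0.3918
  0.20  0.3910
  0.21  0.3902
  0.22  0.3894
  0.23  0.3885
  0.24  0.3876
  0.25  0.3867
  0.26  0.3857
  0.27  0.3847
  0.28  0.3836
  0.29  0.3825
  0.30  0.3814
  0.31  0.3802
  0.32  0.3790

14.39

σ√T = 0.52·√0.08333 = 0.1501
d₁ = [ln(128/126) + (0.066 + 0.52²/2)·0.08333] / 0.1501 = [0.0157 + 0.0168] / 0.1501 = 0.2166 → 0.22
√T = √0.08333 = 0.2887
φ(d₁) = φ(0.22) = 0.3894
vega = S·φ(d₁)·√T = 128·0.3894·0.2887 = 14.3897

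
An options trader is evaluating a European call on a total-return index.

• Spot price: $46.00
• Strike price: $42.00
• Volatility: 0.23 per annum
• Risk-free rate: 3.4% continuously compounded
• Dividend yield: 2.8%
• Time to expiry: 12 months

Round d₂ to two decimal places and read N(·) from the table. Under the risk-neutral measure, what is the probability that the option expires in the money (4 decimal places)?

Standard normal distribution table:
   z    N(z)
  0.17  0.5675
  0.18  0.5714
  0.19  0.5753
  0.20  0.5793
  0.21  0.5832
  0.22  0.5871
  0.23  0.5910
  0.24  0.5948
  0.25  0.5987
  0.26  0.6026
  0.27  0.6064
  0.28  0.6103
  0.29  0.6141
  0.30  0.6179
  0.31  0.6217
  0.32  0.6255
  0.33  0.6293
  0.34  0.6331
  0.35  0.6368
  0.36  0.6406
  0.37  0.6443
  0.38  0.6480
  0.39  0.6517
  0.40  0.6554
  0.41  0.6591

σ√T = 0.23·√1 = 0.2300
ln(S/K) + (r − q + σ²/2)T = ln(46/42) + (0.034 − 0.028 + 0.23²/2)·1 = 0.0910 + 0.0325 = 0.1234
d₁ = 0.1234 / 0.2300 = 0.5366 ⇒ 0.54
d₂ = d₁ − σ√T = 0.5366 − 0.2300 = 0.3066 ⇒ 0.31
Pr(exercise) under Q = N(d₂) = 0.6217

0.6217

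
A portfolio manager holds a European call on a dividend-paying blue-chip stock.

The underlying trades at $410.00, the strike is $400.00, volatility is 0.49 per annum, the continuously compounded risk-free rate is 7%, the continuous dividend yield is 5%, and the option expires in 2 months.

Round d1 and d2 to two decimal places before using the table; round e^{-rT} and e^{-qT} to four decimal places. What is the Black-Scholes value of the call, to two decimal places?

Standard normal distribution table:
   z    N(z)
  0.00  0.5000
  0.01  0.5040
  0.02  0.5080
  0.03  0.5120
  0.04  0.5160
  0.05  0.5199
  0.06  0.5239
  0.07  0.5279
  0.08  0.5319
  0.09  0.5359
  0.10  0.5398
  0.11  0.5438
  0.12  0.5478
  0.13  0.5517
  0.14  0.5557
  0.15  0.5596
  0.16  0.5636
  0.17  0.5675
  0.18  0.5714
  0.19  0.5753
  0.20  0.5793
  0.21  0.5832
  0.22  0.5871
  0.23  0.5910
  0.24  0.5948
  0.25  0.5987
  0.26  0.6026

$37.84

σ√T = 0.49·√0.1667 = 0.2000
d₁ = [ln(410/400) + (0.07 − 0.05 + 0.49²/2)·0.1667] / 0.2000 = [0.0247 + 0.0233] / 0.2000 = 0.2401 ⇒ 0.24
d₂ = d₁ − σ√T = 0.2401 − 0.2000 = 0.0401 ⇒ 0.04
exp(−qT) = exp(−0.05·0.1667) = 0.9917;  exp(−rT) = exp(−0.07·0.1667) = 0.9884
N(d₁) = N(0.24) = 0.5948;  N(d₂) = N(0.04) = 0.5160
C = 410·0.9917·0.5948 − 400·0.9884·0.5160 = 241.8439 − 204.0058 = 37.8381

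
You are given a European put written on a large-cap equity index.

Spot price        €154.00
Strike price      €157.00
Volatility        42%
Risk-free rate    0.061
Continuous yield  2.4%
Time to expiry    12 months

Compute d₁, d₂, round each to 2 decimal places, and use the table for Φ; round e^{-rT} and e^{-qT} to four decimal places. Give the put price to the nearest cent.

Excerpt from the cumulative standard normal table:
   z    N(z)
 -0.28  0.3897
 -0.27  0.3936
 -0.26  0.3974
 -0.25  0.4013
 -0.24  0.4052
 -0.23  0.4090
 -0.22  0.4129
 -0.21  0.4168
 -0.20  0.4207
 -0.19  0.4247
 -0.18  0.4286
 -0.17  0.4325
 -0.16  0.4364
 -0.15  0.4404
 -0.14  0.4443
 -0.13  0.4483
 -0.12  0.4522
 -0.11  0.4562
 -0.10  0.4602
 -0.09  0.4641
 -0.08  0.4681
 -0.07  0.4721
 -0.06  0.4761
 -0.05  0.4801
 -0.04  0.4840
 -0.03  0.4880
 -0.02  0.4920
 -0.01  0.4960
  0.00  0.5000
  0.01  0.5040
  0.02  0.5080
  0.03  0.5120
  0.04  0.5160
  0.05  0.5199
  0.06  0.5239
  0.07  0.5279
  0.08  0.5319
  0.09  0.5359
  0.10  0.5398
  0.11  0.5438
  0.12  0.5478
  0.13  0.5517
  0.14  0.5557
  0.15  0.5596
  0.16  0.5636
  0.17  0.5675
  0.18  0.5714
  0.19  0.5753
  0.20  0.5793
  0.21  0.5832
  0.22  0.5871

T = 1;  σ√T = 0.4200
ln(S/K) + (r − q + σ²/2)T = ln(154/157) + (0.061 − 0.024 + 0.42²/2)·1 = -0.0193 + 0.1252 = 0.1059
d₁ = 0.1059 / 0.4200 = 0.2522 → 0.25
d₂ = d₁ − σ√T = 0.2522 − 0.4200 = -0.1678 → -0.17
e^(−qT) = e^(−0.024·1) = 0.9763;  e^(−rT) = e^(−0.061·1) = 0.9408
N(−d₂) = N(0.17) = 0.5675;  N(−d₁) = N(-0.25) = 0.4013
P = 157·0.9408·0.5675 − 154·0.9763·0.4013 = 83.8229 − 60.3355 = 23.4874

€23.49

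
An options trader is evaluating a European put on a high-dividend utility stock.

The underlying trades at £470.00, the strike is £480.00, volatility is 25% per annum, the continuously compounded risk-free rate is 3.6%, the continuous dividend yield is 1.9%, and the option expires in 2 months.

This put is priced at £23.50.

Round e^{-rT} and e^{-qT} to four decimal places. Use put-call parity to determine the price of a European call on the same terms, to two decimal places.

£14.88

exp(−qT) = exp(−0.019·0.1667) = 0.9968;  exp(−rT) = exp(−0.036·0.1667) = 0.9940
Put-call parity: C − P = S·e^(−qT) − K·e^(−rT) = 470·0.9968 − 480·0.9940 = 468.4960 − 477.1200 = -8.6240
C = P + (C − P) = 23.50 + (-8.6240) = 14.8760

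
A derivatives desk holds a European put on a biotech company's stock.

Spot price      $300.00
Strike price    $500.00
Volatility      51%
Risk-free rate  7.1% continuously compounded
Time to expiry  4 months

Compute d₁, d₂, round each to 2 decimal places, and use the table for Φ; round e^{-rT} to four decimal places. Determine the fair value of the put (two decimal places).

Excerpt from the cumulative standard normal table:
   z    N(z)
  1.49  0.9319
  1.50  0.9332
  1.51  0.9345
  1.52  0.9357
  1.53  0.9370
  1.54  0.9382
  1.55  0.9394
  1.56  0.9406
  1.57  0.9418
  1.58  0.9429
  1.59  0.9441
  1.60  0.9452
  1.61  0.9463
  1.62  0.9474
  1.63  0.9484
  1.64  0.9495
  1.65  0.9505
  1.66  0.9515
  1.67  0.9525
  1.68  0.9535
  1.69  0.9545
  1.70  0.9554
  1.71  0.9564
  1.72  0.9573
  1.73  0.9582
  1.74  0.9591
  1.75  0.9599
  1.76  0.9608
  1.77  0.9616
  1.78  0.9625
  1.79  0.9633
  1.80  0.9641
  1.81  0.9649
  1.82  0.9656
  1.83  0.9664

σ√T = 0.51·√0.3333 = 0.2944
ln(S/K) + (r + σ²/2)T = ln(300/500) + (0.071 + 0.51²/2)·0.3333 = -0.5108 + 0.0670 = -0.4438
d₁ = -0.4438 / 0.2944 = -1.5073 ⇒ -1.51
d₂ = d₁ − σ√T = -1.5073 − 0.2944 = -1.8017 ⇒ -1.80
e^(−rT) = e^(−0.071·0.3333) = 0.9766
P = 500·0.9766·N(1.80) − 300·N(1.51) = 500·0.9766·0.9641 − 300·0.9345 = 470.7700 − 280.3500 = 190.4200

$190.42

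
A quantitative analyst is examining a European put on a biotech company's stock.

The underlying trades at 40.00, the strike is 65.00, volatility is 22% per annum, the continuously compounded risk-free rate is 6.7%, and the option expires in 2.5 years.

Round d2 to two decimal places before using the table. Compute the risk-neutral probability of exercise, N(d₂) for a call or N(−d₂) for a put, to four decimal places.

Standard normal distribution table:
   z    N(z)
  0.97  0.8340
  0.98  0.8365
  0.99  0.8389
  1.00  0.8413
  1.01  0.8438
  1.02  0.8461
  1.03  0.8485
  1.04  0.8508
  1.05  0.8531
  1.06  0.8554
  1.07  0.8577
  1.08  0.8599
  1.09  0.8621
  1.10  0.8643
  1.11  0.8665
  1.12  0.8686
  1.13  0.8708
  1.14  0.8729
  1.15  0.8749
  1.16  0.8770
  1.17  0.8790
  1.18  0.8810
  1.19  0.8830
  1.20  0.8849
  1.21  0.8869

0.8621

T = 2.5;  σ√T = 0.3479
ln(S/K) + (r + σ²/2)T = ln(40/65) + (0.067 + 0.22²/2)·2.5 = -0.4855 + 0.2280 = -0.2575
d₁ = -0.2575 / 0.3479 = -0.7403 which rounds to -0.74
d₂ = d₁ − σ√T = -0.7403 − 0.3479 = -1.0881 which rounds to -1.09
Pr(exercise) under Q = N(−d₂) = N(1.09) = 0.8621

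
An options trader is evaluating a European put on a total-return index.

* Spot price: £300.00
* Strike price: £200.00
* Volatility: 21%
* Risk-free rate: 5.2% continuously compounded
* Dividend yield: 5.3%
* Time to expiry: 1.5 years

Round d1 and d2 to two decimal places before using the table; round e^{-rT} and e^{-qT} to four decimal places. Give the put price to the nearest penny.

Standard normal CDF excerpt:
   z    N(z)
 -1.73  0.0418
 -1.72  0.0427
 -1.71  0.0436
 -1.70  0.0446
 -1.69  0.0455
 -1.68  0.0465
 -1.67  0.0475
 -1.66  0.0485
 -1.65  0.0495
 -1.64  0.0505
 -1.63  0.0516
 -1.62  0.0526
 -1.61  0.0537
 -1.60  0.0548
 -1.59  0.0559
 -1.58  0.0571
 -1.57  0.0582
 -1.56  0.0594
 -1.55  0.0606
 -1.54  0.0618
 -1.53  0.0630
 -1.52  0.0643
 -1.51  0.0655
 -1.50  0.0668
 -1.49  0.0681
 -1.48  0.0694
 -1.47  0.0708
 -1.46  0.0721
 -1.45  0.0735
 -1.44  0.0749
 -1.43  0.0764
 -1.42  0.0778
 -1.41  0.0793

T = 1.5;  σ√T = 0.2572
d₁ = [ln(300/200) + (0.052 − 0.053 + ½·0.21²)·1.5] / (σ√T) = (0.4055 + 0.0316) / 0.2572 = 1.6992 which rounds to 1.70
d₂ = 1.6992 − 0.2572 = 1.4421 which rounds to 1.44
exp(−qT) = exp(−0.053·1.5) = 0.9236;  exp(−rT) = exp(−0.052·1.5) = 0.9250
P = 200·0.9250·N(-1.44) − 300·0.9236·N(-1.70) = 200·0.9250·0.0749 − 300·0.9236·0.0446 = 13.8565 − 12.3578 = 1.4987

£1.50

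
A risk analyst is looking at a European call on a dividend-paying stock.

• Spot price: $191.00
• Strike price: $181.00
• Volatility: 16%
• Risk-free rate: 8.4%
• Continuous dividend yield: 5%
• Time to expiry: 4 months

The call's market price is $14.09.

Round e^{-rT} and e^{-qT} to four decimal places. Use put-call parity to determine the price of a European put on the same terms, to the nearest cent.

exp(−qT) = exp(−0.05·0.3333) = 0.9835;  exp(−rT) = exp(−0.084·0.3333) = 0.9724
Put-call parity: C − P = S·e^(−qT) − K·e^(−rT) = 191·0.9835 − 181·0.9724 = 187.8485 − 176.0044 = 11.8441
P = C − (C − P) = 14.09 − (11.8441) = 2.2459

$2.25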